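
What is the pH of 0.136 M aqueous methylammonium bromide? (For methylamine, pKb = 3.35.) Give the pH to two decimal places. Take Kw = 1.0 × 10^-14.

pH = 5.76

CH3NH3+ is the conjugate acid of the weak base CH3NH2.
Kb = 10^(−3.35) = 4.47 × 10^-4
Ka = Kw/Kb = 1.0×10^-14 / 4.47 × 10^-4 = 2.24 × 10^-11
Ka = [H+]²/(0.136 − [H+]) = 2.24 × 10^-11
Since Ka ≪ C₀, [H+] ≈ √(Ka·C₀) = 1.75 × 10^-6 M.
pH = −log(1.75 × 10^-6) = 5.76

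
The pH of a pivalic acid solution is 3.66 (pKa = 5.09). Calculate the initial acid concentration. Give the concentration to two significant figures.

[H+] = 10^(-3.66) = 2.19 × 10^-4 M = x
Ka = 10^(−5.09) = 8.13 × 10^-6
Ka = x²/(C₀ − x) ⇒ C₀ = x + x²/Ka
C₀ = 2.19 × 10^-4 + (2.19 × 10^-4)²/(8.13 × 10^-6) = 6.12 × 10^-3 M

C₀ = 6.1 × 10^-3 M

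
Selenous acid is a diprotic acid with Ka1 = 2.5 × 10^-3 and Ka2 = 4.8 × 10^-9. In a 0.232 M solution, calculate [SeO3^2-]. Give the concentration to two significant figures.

4.8 × 10^-9 M

First ionization gives [H+] ≈ [HSeO3-] = 2.29 × 10^-2 M.
Second step: Ka2 = [H+][SeO3^2-]/[HSeO3-] ≈ [SeO3^2-] (since [H+] ≈ [HSeO3-]).
So [SeO3^2-] ≈ Ka2.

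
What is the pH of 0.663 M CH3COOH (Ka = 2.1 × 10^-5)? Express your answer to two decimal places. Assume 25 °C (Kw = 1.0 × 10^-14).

CH3COOH ⇌ CH3COO- + H+
Let x = [H+] at equilibrium. Ka = x²/(0.663 − x).
Neglecting x in the denominator: x = √(2.1 × 10^-5 × 0.663) = 3.73 × 10^-3 M
(x/C₀ = 0.56% < 5%, so the approximation holds.)
pH = −log(3.73 × 10^-3) = 2.43

pH = 2.43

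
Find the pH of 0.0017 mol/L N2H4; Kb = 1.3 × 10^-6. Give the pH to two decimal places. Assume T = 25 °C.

pH = 9.67

N2H4 + H2O ⇌ N2H5+ + OH-
Kb = [OH-]²/(0.0017 − [OH-]) = 1.3 × 10^-6
Neglecting [OH-] in the denominator: [OH-] = √(1.3 × 10^-6 × 0.0017) = 4.70 × 10^-5 M
Check: 2.8% ionized — well under 5%, approximation valid.
pOH = −log(4.70 × 10^-5) = 4.33; pH = 14.00 − 4.33 = 9.67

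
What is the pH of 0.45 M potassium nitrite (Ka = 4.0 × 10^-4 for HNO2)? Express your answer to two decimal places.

NO2- is the conjugate base of the weak acid HNO2.
Kb = Kw/Ka = 1.0×10^-14 / 4.0 × 10^-4 = 2.50 × 10^-11
From the ICE table, Kb = x²/(0.45 − x) = 2.50 × 10^-11.
Since Kb ≪ C₀, x ≈ √(Kb·C₀) = 3.35 × 10^-6 M.
pOH = 5.47, so pH = 14.00 − pOH = 8.53

pH = 8.53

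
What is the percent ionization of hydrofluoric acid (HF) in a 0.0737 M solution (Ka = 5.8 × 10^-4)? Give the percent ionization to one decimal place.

HF ⇌ F- + H+; let x = [H+] at equilibrium.
Ka = x²/(C₀ − x); solving the quadratic gives x = 6.25 × 10^-3 M.
% ionization = x/C₀ × 100% = 6.25 × 10^-3/0.0737 × 100% = 8.5%

8.5%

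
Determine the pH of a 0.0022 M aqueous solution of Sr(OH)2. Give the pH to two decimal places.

Sr(OH)2 is a strong base (each formula unit releases 2 OH-); [OH-] = 0.0044 M.
pOH = -log(0.0044) = 2.36
pH = 14.00 - 2.36 = 11.64

pH = 11.64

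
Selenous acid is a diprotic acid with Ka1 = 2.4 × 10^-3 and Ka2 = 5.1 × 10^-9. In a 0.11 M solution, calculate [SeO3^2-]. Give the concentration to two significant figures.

First ionization gives [H+] ≈ [HSeO3-] = 1.51 × 10^-2 M.
Second step: Ka2 = [H+][SeO3^2-]/[HSeO3-] ≈ [SeO3^2-] (since [H+] ≈ [HSeO3-]).
So [SeO3^2-] ≈ Ka2.

5.1 × 10^-9 M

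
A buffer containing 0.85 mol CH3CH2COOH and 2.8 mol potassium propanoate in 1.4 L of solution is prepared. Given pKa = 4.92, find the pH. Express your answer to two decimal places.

pH = 5.44

pH = pKa + log([A⁻]/[HA]) = 4.92 + log(2.8/0.85)
pH = 4.92 + (+0.518) = 5.44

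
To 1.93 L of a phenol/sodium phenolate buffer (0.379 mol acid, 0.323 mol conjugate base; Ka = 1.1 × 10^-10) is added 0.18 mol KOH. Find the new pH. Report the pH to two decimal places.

pH = 10.36

After neutralization: n(C6H5OH) = 0.199 mol, n(C6H5O-) = 0.503 mol.
pKa = −log(1.1 × 10^-10) = 9.959
pH = pKa + log([A⁻]/[HA]) = 9.959 + log(0.503/0.199) = 9.959 +0.403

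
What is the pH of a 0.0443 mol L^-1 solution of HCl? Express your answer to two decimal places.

HCl is a strong acid and dissociates completely, so [H+] = 0.0443 M.
pH = -log(0.0443) = 1.35

pH = 1.35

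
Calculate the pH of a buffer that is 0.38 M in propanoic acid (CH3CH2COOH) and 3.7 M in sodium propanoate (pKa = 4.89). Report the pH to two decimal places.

Henderson–Hasselbalch: pH = pKa + log([CH3CH2COO-]/[CH3CH2COOH]) = 4.89 + log(3.7/0.38)
pH = 4.89 + (+0.988) = 5.88

pH = 5.88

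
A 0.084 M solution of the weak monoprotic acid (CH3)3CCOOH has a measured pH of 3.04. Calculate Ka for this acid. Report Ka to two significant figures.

[H+] = 10^(-3.04) = 9.12 × 10^-4 M
At equilibrium [HA] = 0.084 − 9.12 × 10^-4 = 8.31 × 10^-2 M
Ka = [H+][A-]/[HA] = (9.12 × 10^-4)² / 8.31 × 10^-2 = 1.0 × 10^-5

Ka = 1.0 × 10^-5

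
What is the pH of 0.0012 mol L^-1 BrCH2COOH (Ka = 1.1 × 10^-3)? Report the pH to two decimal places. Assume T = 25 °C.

BrCH2COOH ⇌ BrCH2COO- + H+
Ka = [H+]²/(0.0012 − [H+]) = 1.1 × 10^-3
The 5% rule fails; solving [H+]² + Ka·[H+] − Ka·C₀ = 0 exactly:
[H+] = [−0.0011 + √(0.0011² + 5.28e-06)]/2 = 7.24 × 10^-4 M
pH = −log(7.24 × 10^-4) = 3.14

pH = 3.14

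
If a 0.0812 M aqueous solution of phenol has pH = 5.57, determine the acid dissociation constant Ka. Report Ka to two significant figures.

[H+] = 10^(-5.57) = 2.69 × 10^-6 M
At equilibrium [HA] = 0.0812 − 2.69 × 10^-6 = 8.12 × 10^-2 M
Ka = [H+][A-]/[HA] = (2.69 × 10^-6)² / 8.12 × 10^-2 = 8.9 × 10^-11

Ka = 8.9 × 10^-11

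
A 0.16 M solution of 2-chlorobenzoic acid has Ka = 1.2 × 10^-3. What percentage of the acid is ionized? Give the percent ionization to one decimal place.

8.3%

ClC6H4COOH ⇌ ClC6H4COO- + H+; let x = [H+] at equilibrium.
Ka = x²/(C₀ − x); solving the quadratic gives x = 1.33 × 10^-2 M.
Fraction ionized = 1.33 × 10^-2 / 0.16 = 0.0831 → 8.3%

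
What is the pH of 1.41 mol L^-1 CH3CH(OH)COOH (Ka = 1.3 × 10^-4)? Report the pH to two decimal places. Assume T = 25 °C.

CH3CH(OH)COOH ⇌ CH3CH(OH)COO- + H+
Let x = [H+] at equilibrium. Ka = x²/(1.41 − x).
Assume x ≪ 1.41: x ≈ √(1.3 × 10^-4 × 1.41) = 1.35 × 10^-2 M
Check: 0.96% ionized — well under 5%, approximation valid.
pH = −log(1.35 × 10^-2) = 1.87

pH = 1.87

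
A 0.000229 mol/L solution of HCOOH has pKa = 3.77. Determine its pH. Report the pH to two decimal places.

pH = 3.89

HCOOH ⇌ HCOO- + H+
Ka = 10^(−3.77) = 1.70 × 10^-4
From the ICE table, Ka = [H+]²/(0.000229 − [H+]) = 1.70 × 10^-4.
The 5% rule fails; solving [H+]² + Ka·[H+] − Ka·C₀ = 0 exactly:
[H+] = (−Ka + √(Ka² + 4·Ka·C₀))/2 = 1.30 × 10^-4 M
pH = −log[H+] = −log(1.30 × 10^-4) = 3.89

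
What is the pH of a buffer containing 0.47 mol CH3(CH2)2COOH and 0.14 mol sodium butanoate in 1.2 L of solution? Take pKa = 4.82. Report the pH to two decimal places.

pH = 4.29

pH = pKa + log([A⁻]/[HA]) = 4.82 + log(0.14/0.47)
pH = 4.82 + (-0.526) = 4.29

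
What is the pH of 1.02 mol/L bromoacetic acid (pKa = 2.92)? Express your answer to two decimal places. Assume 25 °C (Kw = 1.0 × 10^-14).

BrCH2COOH ⇌ BrCH2COO- + H+
Ka = 10^(−2.92) = 1.20 × 10^-3
From the ICE table, Ka = [H+]²/(1.02 − [H+]) = 1.20 × 10^-3.
Neglecting [H+] in the denominator: [H+] = √(1.20 × 10^-3 × 1.02) = 3.50 × 10^-2 M
([H+]/C₀ = 3.4% < 5%, so the approximation holds.)
pH = −log(3.50 × 10^-2) = 1.46

pH = 1.46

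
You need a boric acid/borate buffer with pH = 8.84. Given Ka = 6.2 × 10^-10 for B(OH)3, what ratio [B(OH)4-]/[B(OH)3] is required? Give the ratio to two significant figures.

ratio = 0.43

pKa = -log(6.2 × 10^-10) = 9.208
pH = pKa + log(r) ⇒ log(r) = 8.84 − 9.208 = -0.368
r = [B(OH)4-]/[B(OH)3] = 10^(-0.368) = 0.429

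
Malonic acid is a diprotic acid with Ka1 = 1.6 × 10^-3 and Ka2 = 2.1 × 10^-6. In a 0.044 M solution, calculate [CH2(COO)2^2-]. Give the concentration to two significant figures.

First ionization gives [H+] ≈ [CH2(COOH)COO-] = 7.63 × 10^-3 M.
Second step: Ka2 = [H+][CH2(COO)2^2-]/[CH2(COOH)COO-] ≈ [CH2(COO)2^2-] (since [H+] ≈ [CH2(COOH)COO-]).
So [CH2(COO)2^2-] ≈ Ka2.

2.1 × 10^-6 M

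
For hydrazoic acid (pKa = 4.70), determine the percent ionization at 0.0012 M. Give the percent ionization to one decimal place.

HN3 ⇌ N3- + H+; let x = [H+] at equilibrium.
Ka = 10^(−4.70) = 2.00 × 10^-5
Ka = x²/(C₀ − x); solving the quadratic gives x = 1.45 × 10^-4 M.
Fraction ionized = 1.45 × 10^-4 / 0.0012 = 0.1208 → 12.1%

12.1%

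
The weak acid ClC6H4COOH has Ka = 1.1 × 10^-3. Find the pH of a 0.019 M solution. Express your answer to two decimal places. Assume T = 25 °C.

pH = 2.39

ClC6H4COOH ⇌ ClC6H4COO- + H+
From the ICE table, Ka = [H+]²/(0.019 − [H+]) = 1.1 × 10^-3.
Here C₀/Ka ≈ 17.3, so the small-[H+] approximation fails. Use the quadratic:
[H+] = [−0.0011 + √(0.0011² + 8.36e-05)]/2 = 4.05 × 10^-3 M
pH = −log[H+] = −log(4.05 × 10^-3) = 2.39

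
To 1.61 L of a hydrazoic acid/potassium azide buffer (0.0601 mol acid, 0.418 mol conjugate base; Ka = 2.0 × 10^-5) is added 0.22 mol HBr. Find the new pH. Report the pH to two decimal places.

pH = 4.55

After neutralization: n(HN3) = 0.28 mol, n(N3-) = 0.198 mol.
pKa = −log(2.0 × 10^-5) = 4.699
pH = pKa + log([A⁻]/[HA]) = 4.699 + log(0.198/0.28) = 4.699 -0.150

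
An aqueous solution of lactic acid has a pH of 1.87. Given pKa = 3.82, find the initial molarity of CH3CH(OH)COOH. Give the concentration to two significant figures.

C₀ = 1.2 M

[H+] = 10^(-1.87) = 1.35 × 10^-2 M = x
Ka = 10^(−3.82) = 1.51 × 10^-4
Ka = x²/(C₀ − x) ⇒ C₀ = x + x²/Ka
C₀ = 1.35 × 10^-2 + (1.35 × 10^-2)²/(1.51 × 10^-4) = 1.22 M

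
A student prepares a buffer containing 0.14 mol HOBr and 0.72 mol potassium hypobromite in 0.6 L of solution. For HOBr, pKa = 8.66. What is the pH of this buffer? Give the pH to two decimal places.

pH = pKa + log([A⁻]/[HA]) = 8.66 + log(0.72/0.14)
pH = 8.66 + (+0.711) = 9.37

pH = 9.37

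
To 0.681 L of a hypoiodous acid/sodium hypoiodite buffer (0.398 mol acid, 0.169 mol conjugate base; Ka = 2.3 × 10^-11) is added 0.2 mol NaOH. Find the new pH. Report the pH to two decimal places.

pH = 10.91

OH- converts HOI to OI-: HOI → 0.198 mol, OI- → 0.369 mol.
pKa = −log(2.3 × 10^-11) = 10.638
Henderson–Hasselbalch with mole ratio 0.369/0.198: pH = 10.638 + (+0.270)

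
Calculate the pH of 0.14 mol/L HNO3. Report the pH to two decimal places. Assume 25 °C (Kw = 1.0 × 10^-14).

HNO3 is a strong acid and dissociates completely, so [H+] = 0.14 M.
pH = -log(0.14) = 0.85

pH = 0.85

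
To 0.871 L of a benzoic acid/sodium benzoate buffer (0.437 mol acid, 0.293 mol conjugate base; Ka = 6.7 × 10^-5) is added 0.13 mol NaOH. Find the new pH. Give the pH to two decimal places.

After neutralization: n(C6H5COOH) = 0.307 mol, n(C6H5COO-) = 0.423 mol.
pKa = −log(6.7 × 10^-5) = 4.174
pH = pKa + log(n_C6H5COO-/n_C6H5COOH) = 4.174 + log(0.423/0.307) = 4.174 + (+0.139)

pH = 4.31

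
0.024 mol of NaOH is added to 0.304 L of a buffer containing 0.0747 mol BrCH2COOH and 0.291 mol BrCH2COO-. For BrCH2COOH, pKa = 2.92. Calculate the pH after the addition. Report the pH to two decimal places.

After neutralization: n(BrCH2COOH) = 0.0507 mol, n(BrCH2COO-) = 0.315 mol.
pH = pKa + log([A⁻]/[HA]) = 2.92 + log(0.315/0.0507) = 2.92 +0.793

pH = 3.71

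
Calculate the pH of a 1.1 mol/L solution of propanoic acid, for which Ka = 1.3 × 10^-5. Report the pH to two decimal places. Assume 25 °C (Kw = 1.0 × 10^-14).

CH3CH2COOH ⇌ CH3CH2COO- + H+
From the ICE table, Ka = [H+]²/(1.1 − [H+]) = 1.3 × 10^-5.
Since Ka ≪ C₀, [H+] ≈ √(Ka·C₀) = 3.78 × 10^-3 M.
([H+]/C₀ = 0.34% < 5%, so the approximation holds.)
pH = −log[H+] = −log(3.78 × 10^-3) = 2.42

pH = 2.42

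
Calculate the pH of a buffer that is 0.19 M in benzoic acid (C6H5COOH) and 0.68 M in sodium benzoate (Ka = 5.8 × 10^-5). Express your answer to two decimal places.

pH = 4.79

pKa = −log(5.8 × 10^-5) = 4.237
Henderson–Hasselbalch: pH = pKa + log([C6H5COO-]/[C6H5COOH]) = 4.237 + log(0.68/0.19)
pH = 4.237 + (+0.554) = 4.79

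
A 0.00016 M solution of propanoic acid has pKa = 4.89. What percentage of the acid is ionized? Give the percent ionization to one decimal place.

24.6%

CH3CH2COOH ⇌ CH3CH2COO- + H+; let x = [H+] at equilibrium.
Ka = 10^(−4.89) = 1.29 × 10^-5
Solve x² + 1.29e-05x − 2.06e-09 = 0 → x = 3.94 × 10^-5 M
% ionization = x/C₀ × 100% = 3.94 × 10^-5/0.00016 × 100% = 24.6%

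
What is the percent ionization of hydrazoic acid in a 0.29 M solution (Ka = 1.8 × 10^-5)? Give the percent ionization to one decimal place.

0.8%

HN3 ⇌ N3- + H+; let x = [H+] at equilibrium.
x ≈ √(Ka·C₀) = √(1.8 × 10^-5 × 0.29) = 2.28 × 10^-3 M
Fraction ionized = 2.28 × 10^-3 / 0.29 = 0.0079 → 0.8%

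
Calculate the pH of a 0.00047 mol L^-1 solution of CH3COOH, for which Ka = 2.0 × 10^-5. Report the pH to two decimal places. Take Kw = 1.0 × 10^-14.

pH = 4.06

CH3COOH ⇌ CH3COO- + H+
From the ICE table, Ka = x²/(0.00047 − x) = 2.0 × 10^-5.
Here C₀/Ka ≈ 23.5, so the small-x approximation fails. Use the quadratic:
x = (−Ka + √(Ka² + 4·Ka·C₀))/2 = 8.75 × 10^-5 M
pH = −log[H+] = −log(8.75 × 10^-5) = 4.06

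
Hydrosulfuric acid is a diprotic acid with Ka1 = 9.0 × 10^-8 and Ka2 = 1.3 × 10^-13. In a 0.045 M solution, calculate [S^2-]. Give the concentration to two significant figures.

1.3 × 10^-13 M

First ionization gives [H+] ≈ [HS-] = 6.36 × 10^-5 M.
Second step: Ka2 = [H+][S^2-]/[HS-] ≈ [S^2-] (since [H+] ≈ [HS-]).
So [S^2-] ≈ Ka2.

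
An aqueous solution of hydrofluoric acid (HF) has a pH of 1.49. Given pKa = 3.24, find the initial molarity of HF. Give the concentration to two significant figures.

C₀ = 1.9 M

[H+] = 10^(-1.49) = 3.24 × 10^-2 M = x
Ka = 10^(−3.24) = 5.75 × 10^-4
Ka = x²/(C₀ − x) ⇒ C₀ = x + x²/Ka
C₀ = 3.24 × 10^-2 + (3.24 × 10^-2)²/(5.75 × 10^-4) = 1.86 M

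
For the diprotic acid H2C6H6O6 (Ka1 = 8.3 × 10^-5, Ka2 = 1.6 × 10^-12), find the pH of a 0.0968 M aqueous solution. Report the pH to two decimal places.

pH = 2.55

Ka1 ≫ Ka2, so treat the first dissociation as the only significant source of H+.
Ka1 = x²/(0.0968 − x) = 8.3 × 10^-5
x ≈ √(8.3 × 10^-5 × 0.0968) = 2.83 × 10^-3 M
pH = −log(2.83 × 10^-3) = 2.55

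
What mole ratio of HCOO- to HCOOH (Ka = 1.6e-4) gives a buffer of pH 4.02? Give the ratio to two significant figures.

pKa = -log(1.6 × 10^-4) = 3.796
pH = pKa + log(r) ⇒ log(r) = 4.02 − 3.796 = +0.224
r = [HCOO-]/[HCOOH] = 10^(+0.224) = 1.67

ratio = 1.7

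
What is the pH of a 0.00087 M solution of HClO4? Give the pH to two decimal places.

pH = 3.06

HClO4 is a strong acid and dissociates completely, so [H+] = 0.00087 M.
pH = -log(0.00087) = 3.06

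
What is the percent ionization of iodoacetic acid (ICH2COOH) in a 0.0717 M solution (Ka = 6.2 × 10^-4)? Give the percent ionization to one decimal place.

ICH2COOH ⇌ ICH2COO- + H+; let x = [H+] at equilibrium.
Ka = x²/(C₀ − x); solving the quadratic gives x = 6.36 × 10^-3 M.
% ionization = x/C₀ × 100% = 6.36 × 10^-3/0.0717 × 100% = 8.9%

8.9%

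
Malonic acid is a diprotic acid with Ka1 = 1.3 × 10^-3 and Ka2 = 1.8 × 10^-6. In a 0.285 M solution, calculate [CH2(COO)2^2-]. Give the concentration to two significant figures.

First ionization gives [H+] ≈ [CH2(COOH)COO-] = 1.86 × 10^-2 M.
Second step: Ka2 = [H+][CH2(COO)2^2-]/[CH2(COOH)COO-] ≈ [CH2(COO)2^2-] (since [H+] ≈ [CH2(COOH)COO-]).
So [CH2(COO)2^2-] ≈ Ka2.

1.8 × 10^-6 M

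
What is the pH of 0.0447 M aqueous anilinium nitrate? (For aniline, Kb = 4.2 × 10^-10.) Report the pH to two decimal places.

pH = 2.99

C6H5NH3+ is the conjugate acid of the weak base C6H5NH2.
Ka = Kw/Kb = 1.0×10^-14 / 4.2 × 10^-10 = 2.38 × 10^-5
Let x = [H+] at equilibrium. Ka = x²/(0.0447 − x).
Assume x ≪ 0.0447: x ≈ √(2.38 × 10^-5 × 0.0447) = 1.03 × 10^-3 M
Check: 2.3% ionized — well under 5%, approximation valid.
pH = −log[H+] = −log(1.03 × 10^-3) = 2.99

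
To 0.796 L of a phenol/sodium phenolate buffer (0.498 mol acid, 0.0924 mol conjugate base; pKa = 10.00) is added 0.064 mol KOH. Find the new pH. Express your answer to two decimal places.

OH- converts C6H5OH to C6H5O-: C6H5OH → 0.434 mol, C6H5O- → 0.156 mol.
Henderson–Hasselbalch with mole ratio 0.156/0.434: pH = 10.00 + (-0.444)

pH = 9.56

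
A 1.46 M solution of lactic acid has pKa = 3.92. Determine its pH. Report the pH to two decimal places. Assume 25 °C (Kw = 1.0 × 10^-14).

CH3CH(OH)COOH ⇌ CH3CH(OH)COO- + H+
Ka = 10^(−3.92) = 1.20 × 10^-4
Let x = [H+] at equilibrium. Ka = x²/(1.46 − x).
Since Ka ≪ C₀, x ≈ √(Ka·C₀) = 1.32 × 10^-2 M.
(x/C₀ = 0.91% < 5%, so the approximation holds.)
pH = −log[H+] = −log(1.32 × 10^-2) = 1.88

pH = 1.88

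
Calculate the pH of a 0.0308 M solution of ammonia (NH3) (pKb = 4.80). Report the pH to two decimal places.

NH3 + H2O ⇌ NH4+ + OH-
Kb = 10^(−4.80) = 1.58 × 10^-5
Kb = [OH-]²/(0.0308 − [OH-]) = 1.58 × 10^-5
Neglecting [OH-] in the denominator: [OH-] = √(1.58 × 10^-5 × 0.0308) = 6.98 × 10^-4 M
pOH = 3.16, so pH = 14.00 − pOH = 10.84

pH = 10.84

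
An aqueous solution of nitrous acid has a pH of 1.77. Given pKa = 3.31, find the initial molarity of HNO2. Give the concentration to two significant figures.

[H+] = 10^(-1.77) = 1.70 × 10^-2 M = x
Ka = 10^(−3.31) = 4.90 × 10^-4
Ka = x²/(C₀ − x) ⇒ C₀ = x + x²/Ka
C₀ = 1.70 × 10^-2 + (1.70 × 10^-2)²/(4.90 × 10^-4) = 6.07 × 10^-1 M

C₀ = 6.1 × 10^-1 M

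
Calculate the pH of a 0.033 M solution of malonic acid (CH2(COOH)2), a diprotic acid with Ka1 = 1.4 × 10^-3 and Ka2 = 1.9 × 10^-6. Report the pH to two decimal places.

pH = 2.21

Ka1 ≫ Ka2, so treat the first dissociation as the only significant source of H+.
Ka1 = x²/(0.033 − x) = 1.4 × 10^-3
Solving the quadratic: x = (−Ka1 + √(Ka1² + 4·Ka1·C₀))/2 = 6.13 × 10^-3 M
pH = −log(6.13 × 10^-3) = 2.21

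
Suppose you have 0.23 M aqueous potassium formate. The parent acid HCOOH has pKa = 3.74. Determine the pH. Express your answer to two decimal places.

HCOO- is the conjugate base of the weak acid HCOOH.
Ka = 10^(−3.74) = 1.82 × 10^-4
Kb = Kw/Ka = 1.0×10^-14 / 1.82 × 10^-4 = 5.49 × 10^-11
Kb = x²/(0.23 − x) = 5.49 × 10^-11
Assume x ≪ 0.23: x ≈ √(5.49 × 10^-11 × 0.23) = 3.55 × 10^-6 M
pOH = 5.45, so pH = 14.00 − pOH = 8.55

pH = 8.55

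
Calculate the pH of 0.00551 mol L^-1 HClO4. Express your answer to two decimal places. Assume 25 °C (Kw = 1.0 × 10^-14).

HClO4 is a strong acid and dissociates completely, so [H+] = 0.00551 M.
pH = -log(0.00551) = 2.26

pH = 2.26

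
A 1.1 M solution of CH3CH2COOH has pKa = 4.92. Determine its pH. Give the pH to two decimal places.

pH = 2.44

CH3CH2COOH ⇌ CH3CH2COO- + H+
Ka = 10^(−4.92) = 1.20 × 10^-5
From the ICE table, Ka = x²/(1.1 − x) = 1.20 × 10^-5.
Assume x ≪ 1.1: x ≈ √(1.20 × 10^-5 × 1.1) = 3.63 × 10^-3 M
Check: 0.33% ionized — well under 5%, approximation valid.
pH = −log[H+] = −log(3.63 × 10^-3) = 2.44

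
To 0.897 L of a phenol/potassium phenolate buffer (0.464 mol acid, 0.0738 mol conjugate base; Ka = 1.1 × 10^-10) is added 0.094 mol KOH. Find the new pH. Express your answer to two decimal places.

After neutralization: n(C6H5OH) = 0.37 mol, n(C6H5O-) = 0.168 mol.
pKa = −log(1.1 × 10^-10) = 9.959
pH = pKa + log(n_C6H5O-/n_C6H5OH) = 9.959 + log(0.168/0.37) = 9.959 + (-0.343)

pH = 9.62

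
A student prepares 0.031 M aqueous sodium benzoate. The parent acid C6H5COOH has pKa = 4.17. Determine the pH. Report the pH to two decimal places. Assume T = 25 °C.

C6H5COO- is the conjugate base of the weak acid C6H5COOH.
Ka = 10^(−4.17) = 6.76 × 10^-5
Kb = Kw/Ka = 1.0×10^-14 / 6.76 × 10^-5 = 1.48 × 10^-10
Kb = x²/(0.031 − x) = 1.48 × 10^-10
Neglecting x in the denominator: x = √(1.48 × 10^-10 × 0.031) = 2.14 × 10^-6 M
pOH = 5.67, so pH = 14.00 − pOH = 8.33

pH = 8.33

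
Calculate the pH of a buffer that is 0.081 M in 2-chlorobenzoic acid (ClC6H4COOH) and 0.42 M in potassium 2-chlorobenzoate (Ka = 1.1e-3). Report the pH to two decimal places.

pKa = −log(1.1 × 10^-3) = 2.959
pH = pKa + log([A⁻]/[HA]) = 2.959 + log(0.42/0.081)
pH = 2.959 + (+0.715) = 3.67

pH = 3.67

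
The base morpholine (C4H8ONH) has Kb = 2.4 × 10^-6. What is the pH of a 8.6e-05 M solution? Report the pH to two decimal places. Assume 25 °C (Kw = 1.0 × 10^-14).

pH = 9.12

C4H8ONH + H2O ⇌ C4H8ONH2+ + OH-
From the ICE table, Kb = [OH-]²/(8.6e-05 − [OH-]) = 2.4 × 10^-6.
[OH-] is not negligible relative to C₀; solve [OH-]² + 2.4e-06·[OH-] − 2.06e-10 = 0.
[OH-] = (−Kb + √(Kb² + 4·Kb·C₀))/2 = 1.32 × 10^-5 M
pOH = −log(1.32 × 10^-5) = 4.88; pH = 14.00 − 4.88 = 9.12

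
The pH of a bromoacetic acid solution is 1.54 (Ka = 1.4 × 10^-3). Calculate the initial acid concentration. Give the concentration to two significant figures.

C₀ = 6.2 × 10^-1 M

[H+] = 10^(-1.54) = 2.88 × 10^-2 M = x
Ka = x²/(C₀ − x) ⇒ C₀ = x + x²/Ka
C₀ = 2.88 × 10^-2 + (2.88 × 10^-2)²/(1.4 × 10^-3) = 6.21 × 10^-1 M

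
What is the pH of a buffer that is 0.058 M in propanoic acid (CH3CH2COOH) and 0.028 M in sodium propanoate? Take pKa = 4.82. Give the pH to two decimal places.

pH = 4.50

Henderson–Hasselbalch: pH = pKa + log([CH3CH2COO-]/[CH3CH2COOH]) = 4.82 + log(0.028/0.058)
pH = 4.82 + (-0.316) = 4.50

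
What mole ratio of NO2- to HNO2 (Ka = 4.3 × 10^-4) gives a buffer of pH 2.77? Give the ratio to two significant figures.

ratio = 0.25

pKa = -log(4.3 × 10^-4) = 3.367
pH = pKa + log(r) ⇒ log(r) = 2.77 − 3.367 = -0.597
r = [NO2-]/[HNO2] = 10^(-0.597) = 0.253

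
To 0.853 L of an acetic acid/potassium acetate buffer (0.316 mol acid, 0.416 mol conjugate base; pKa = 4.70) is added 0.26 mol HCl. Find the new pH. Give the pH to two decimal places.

After neutralization: n(CH3COOH) = 0.576 mol, n(CH3COO-) = 0.156 mol.
Henderson–Hasselbalch with mole ratio 0.156/0.576: pH = 4.70 + (-0.567)

pH = 4.13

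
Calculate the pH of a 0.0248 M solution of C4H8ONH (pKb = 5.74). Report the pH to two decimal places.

C4H8ONH + H2O ⇌ C4H8ONH2+ + OH-
Kb = 10^(−5.74) = 1.82 × 10^-6
Kb = x²/(0.0248 − x) = 1.82 × 10^-6
Since Kb ≪ C₀, x ≈ √(Kb·C₀) = 2.12 × 10^-4 M.
Check: 0.86% ionized — well under 5%, approximation valid.
pOH = −log(2.12 × 10^-4) = 3.67; pH = 14.00 − 3.67 = 10.33

pH = 10.33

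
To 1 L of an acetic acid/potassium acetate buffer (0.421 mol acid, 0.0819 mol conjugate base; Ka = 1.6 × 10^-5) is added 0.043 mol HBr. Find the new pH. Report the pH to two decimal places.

After neutralization: n(CH3COOH) = 0.464 mol, n(CH3COO-) = 0.0389 mol.
pKa = −log(1.6 × 10^-5) = 4.796
pH = pKa + log(n_CH3COO-/n_CH3COOH) = 4.796 + log(0.0389/0.464) = 4.796 + (-1.077)

pH = 3.72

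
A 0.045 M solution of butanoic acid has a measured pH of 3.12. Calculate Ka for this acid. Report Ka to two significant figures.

Ka = 1.3 × 10^-5

[H+] = 10^(-3.12) = 7.59 × 10^-4 M
At equilibrium [HA] = 0.045 − 7.59 × 10^-4 = 4.42 × 10^-2 M
Ka = [H+][A-]/[HA] = (7.59 × 10^-4)² / 4.42 × 10^-2 = 1.3 × 10^-5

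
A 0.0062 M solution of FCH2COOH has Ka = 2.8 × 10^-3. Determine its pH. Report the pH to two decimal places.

pH = 2.52

FCH2COOH ⇌ FCH2COO- + H+
Let x = [H+] at equilibrium. Ka = x²/(0.0062 − x).
x is not negligible relative to C₀; solve x² + 0.0028·x − 1.74e-05 = 0.
x = (−Ka + √(Ka² + 4·Ka·C₀))/2 = 3.00 × 10^-3 M
pH = −log(3.00 × 10^-3) = 2.52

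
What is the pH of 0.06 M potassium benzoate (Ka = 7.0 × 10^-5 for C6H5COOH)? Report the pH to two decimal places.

pH = 8.47

C6H5COO- is the conjugate base of the weak acid C6H5COOH.
Kb = Kw/Ka = 1.0×10^-14 / 7.0 × 10^-5 = 1.43 × 10^-10
Kb = x²/(0.06 − x) = 1.43 × 10^-10
Neglecting x in the denominator: x = √(1.43 × 10^-10 × 0.06) = 2.93 × 10^-6 M
pOH = 5.53, so pH = 14.00 − pOH = 8.47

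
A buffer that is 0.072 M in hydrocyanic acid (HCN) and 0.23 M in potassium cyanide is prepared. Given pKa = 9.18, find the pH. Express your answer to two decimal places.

pH = 9.68

pH = pKa + log([A⁻]/[HA]) = 9.18 + log(0.23/0.072)
pH = 9.18 + (+0.504) = 9.68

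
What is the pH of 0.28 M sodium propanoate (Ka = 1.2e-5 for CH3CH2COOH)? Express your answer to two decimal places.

CH3CH2COO- is the conjugate base of the weak acid CH3CH2COOH.
Kb = Kw/Ka = 1.0×10^-14 / 1.2 × 10^-5 = 8.33 × 10^-10
Kb = [OH-]²/(0.28 − [OH-]) = 8.33 × 10^-10
Neglecting [OH-] in the denominator: [OH-] = √(8.33 × 10^-10 × 0.28) = 1.53 × 10^-5 M
Check: 0.0055% ionized — well under 5%, approximation valid.
pOH = 4.82, so pH = 14.00 − pOH = 9.18

pH = 9.18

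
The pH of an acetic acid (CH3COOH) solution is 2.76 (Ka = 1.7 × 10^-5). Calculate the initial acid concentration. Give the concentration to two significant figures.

[H+] = 10^(-2.76) = 1.74 × 10^-3 M = x
Ka = x²/(C₀ − x) ⇒ C₀ = x + x²/Ka
C₀ = 1.74 × 10^-3 + (1.74 × 10^-3)²/(1.7 × 10^-5) = 1.80 × 10^-1 M

C₀ = 1.8 × 10^-1 M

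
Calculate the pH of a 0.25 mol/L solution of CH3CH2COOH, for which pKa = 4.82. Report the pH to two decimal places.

CH3CH2COOH ⇌ CH3CH2COO- + H+
Ka = 10^(−4.82) = 1.51 × 10^-5
From the ICE table, Ka = x²/(0.25 − x) = 1.51 × 10^-5.
Assume x ≪ 0.25: x ≈ √(1.51 × 10^-5 × 0.25) = 1.94 × 10^-3 M
Check: 0.78% ionized — well under 5%, approximation valid.
pH = −log(1.94 × 10^-3) = 2.71

pH = 2.71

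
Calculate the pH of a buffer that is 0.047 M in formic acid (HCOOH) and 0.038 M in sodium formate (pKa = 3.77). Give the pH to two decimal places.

Henderson–Hasselbalch: pH = pKa + log([HCOO-]/[HCOOH]) = 3.77 + log(0.038/0.047)
pH = 3.77 + (-0.092) = 3.68

pH = 3.68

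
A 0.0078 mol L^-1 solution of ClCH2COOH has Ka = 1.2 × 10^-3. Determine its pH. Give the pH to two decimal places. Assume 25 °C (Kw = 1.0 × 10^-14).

pH = 2.60

ClCH2COOH ⇌ ClCH2COO- + H+
Ka = x²/(0.0078 − x) = 1.2 × 10^-3
x is not negligible relative to C₀; solve x² + 0.0012·x − 9.36e-06 = 0.
x = [−0.0012 + √(0.0012² + 3.74e-05)]/2 = 2.52 × 10^-3 M
pH = −log(2.52 × 10^-3) = 2.60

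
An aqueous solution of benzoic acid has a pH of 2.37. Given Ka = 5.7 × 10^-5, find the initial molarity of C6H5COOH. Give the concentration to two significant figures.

C₀ = 3.2 × 10^-1 M

[H+] = 10^(-2.37) = 4.27 × 10^-3 M = x
Ka = x²/(C₀ − x) ⇒ C₀ = x + x²/Ka
C₀ = 4.27 × 10^-3 + (4.27 × 10^-3)²/(5.7 × 10^-5) = 3.24 × 10^-1 M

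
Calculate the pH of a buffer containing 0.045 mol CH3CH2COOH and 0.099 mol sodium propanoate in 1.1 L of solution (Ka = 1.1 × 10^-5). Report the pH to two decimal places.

pKa = −log(1.1 × 10^-5) = 4.959
Henderson–Hasselbalch: pH = pKa + log([CH3CH2COO-]/[CH3CH2COOH]) = 4.959 + log(0.099/0.045)
pH = 4.959 + (+0.342) = 5.30

pH = 5.30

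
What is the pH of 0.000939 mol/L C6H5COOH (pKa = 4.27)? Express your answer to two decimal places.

pH = 3.70

C6H5COOH ⇌ C6H5COO- + H+
Ka = 10^(−4.27) = 5.37 × 10^-5
From the ICE table, Ka = x²/(0.000939 − x) = 5.37 × 10^-5.
x is not negligible relative to C₀; solve x² + 5.37e-05·x − 5.04e-08 = 0.
x = (−Ka + √(Ka² + 4·Ka·C₀))/2 = 1.99 × 10^-4 M
pH = −log[H+] = −log(1.99 × 10^-4) = 3.70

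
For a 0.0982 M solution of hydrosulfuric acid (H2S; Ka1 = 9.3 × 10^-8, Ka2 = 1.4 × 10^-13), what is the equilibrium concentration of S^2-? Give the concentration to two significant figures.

1.4 × 10^-13 M

First ionization gives [H+] ≈ [HS-] = 9.56 × 10^-5 M.
Second step: Ka2 = [H+][S^2-]/[HS-] ≈ [S^2-] (since [H+] ≈ [HS-]).
So [S^2-] ≈ Ka2.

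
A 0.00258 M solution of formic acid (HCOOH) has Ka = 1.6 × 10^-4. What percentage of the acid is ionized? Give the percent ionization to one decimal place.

HCOOH ⇌ HCOO- + H+; let x = [H+] at equilibrium.
Ka = x²/(C₀ − x); solving the quadratic gives x = 5.67 × 10^-4 M.
Fraction ionized = 5.67 × 10^-4 / 0.00258 = 0.2198 → 22.0%

22.0%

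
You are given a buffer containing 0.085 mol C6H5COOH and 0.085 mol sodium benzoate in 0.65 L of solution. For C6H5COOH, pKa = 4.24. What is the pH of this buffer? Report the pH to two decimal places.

Using pH = pKa + log([base]/[acid]) with [base]/[acid] = 0.085/0.085:
pH = 4.24 + (+0.000) = 4.24

pH = 4.24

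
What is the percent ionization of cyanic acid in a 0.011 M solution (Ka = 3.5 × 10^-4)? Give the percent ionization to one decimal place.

HOCN ⇌ OCN- + H+; let x = [H+] at equilibrium.
Ka = x²/(C₀ − x); solving the quadratic gives x = 1.79 × 10^-3 M.
% ionization = x/C₀ × 100% = 1.79 × 10^-3/0.011 × 100% = 16.3%

16.3%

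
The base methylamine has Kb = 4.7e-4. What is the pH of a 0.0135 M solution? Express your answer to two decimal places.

pH = 11.36

CH3NH2 + H2O ⇌ CH3NH3+ + OH-
Kb = [OH-]²/(0.0135 − [OH-]) = 4.7 × 10^-4
[OH-] is not negligible relative to C₀; solve [OH-]² + 0.00047·[OH-] − 6.34e-06 = 0.
[OH-] = [−0.00047 + √(0.00047² + 2.54e-05)]/2 = 2.29 × 10^-3 M
pOH = −log(2.29 × 10^-3) = 2.64; pH = 14.00 − 2.64 = 11.36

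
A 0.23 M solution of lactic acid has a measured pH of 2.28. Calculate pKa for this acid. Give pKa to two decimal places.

pKa = 3.91

[H+] = 10^(-2.28) = 5.25 × 10^-3 M
At equilibrium [HA] = 0.23 − 5.25 × 10^-3 = 2.25 × 10^-1 M
Ka = [H+][A-]/[HA] = (5.25 × 10^-3)² / 2.25 × 10^-1 = 1.22 × 10^-4
pKa = -log(1.22 × 10^-4) = 3.91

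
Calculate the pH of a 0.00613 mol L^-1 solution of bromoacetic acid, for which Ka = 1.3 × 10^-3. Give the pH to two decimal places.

pH = 2.65

BrCH2COOH ⇌ BrCH2COO- + H+
Let x = [H+] at equilibrium. Ka = x²/(0.00613 − x).
x is not negligible relative to C₀; solve x² + 0.0013·x − 7.97e-06 = 0.
x = (−Ka + √(Ka² + 4·Ka·C₀))/2 = 2.25 × 10^-3 M
pH = −log[H+] = −log(2.25 × 10^-3) = 2.65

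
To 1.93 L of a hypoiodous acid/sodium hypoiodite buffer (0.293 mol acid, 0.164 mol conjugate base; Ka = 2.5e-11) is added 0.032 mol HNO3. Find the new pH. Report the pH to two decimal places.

Added H+ converts OI- to HOI: HOI → 0.325 mol, OI- → 0.132 mol.
pKa = −log(2.5 × 10^-11) = 10.602
Henderson–Hasselbalch with mole ratio 0.132/0.325: pH = 10.602 + (-0.391)

pH = 10.21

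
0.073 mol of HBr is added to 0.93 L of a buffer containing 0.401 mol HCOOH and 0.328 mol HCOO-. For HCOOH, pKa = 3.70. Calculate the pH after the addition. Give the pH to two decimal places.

After neutralization: n(HCOOH) = 0.474 mol, n(HCOO-) = 0.255 mol.
pH = pKa + log(n_HCOO-/n_HCOOH) = 3.70 + log(0.255/0.474) = 3.70 + (-0.269)

pH = 3.43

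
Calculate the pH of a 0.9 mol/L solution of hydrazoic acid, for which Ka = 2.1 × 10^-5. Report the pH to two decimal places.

HN3 ⇌ N3- + H+
Ka = [H+]²/(0.9 − [H+]) = 2.1 × 10^-5
Neglecting [H+] in the denominator: [H+] = √(2.1 × 10^-5 × 0.9) = 4.35 × 10^-3 M
Check: 0.48% ionized — well under 5%, approximation valid.
pH = −log(4.35 × 10^-3) = 2.36

pH = 2.36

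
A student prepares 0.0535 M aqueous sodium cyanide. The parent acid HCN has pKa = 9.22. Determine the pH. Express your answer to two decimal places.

pH = 10.97

CN- is the conjugate base of the weak acid HCN.
Ka = 10^(−9.22) = 6.03 × 10^-10
Kb = Kw/Ka = 1.0×10^-14 / 6.03 × 10^-10 = 1.66 × 10^-5
Kb = [OH-]²/(0.0535 − [OH-]) = 1.66 × 10^-5
Assume [OH-] ≪ 0.0535: [OH-] ≈ √(1.66 × 10^-5 × 0.0535) = 9.42 × 10^-4 M
pOH = 3.03, so pH = 14.00 − pOH = 10.97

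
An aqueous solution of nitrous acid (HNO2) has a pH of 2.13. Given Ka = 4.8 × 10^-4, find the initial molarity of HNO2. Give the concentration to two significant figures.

[H+] = 10^(-2.13) = 7.41 × 10^-3 M = x
Ka = x²/(C₀ − x) ⇒ C₀ = x + x²/Ka
C₀ = 7.41 × 10^-3 + (7.41 × 10^-3)²/(4.8 × 10^-4) = 1.22 × 10^-1 M

C₀ = 1.2 × 10^-1 M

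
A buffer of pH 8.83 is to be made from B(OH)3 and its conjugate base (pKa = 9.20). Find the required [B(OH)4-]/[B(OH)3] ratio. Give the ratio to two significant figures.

ratio = 0.43

pH = pKa + log(r) ⇒ log(r) = 8.83 − 9.20 = -0.37
r = [B(OH)4-]/[B(OH)3] = 10^(-0.37) = 0.427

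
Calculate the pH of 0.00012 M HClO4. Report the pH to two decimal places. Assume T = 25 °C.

pH = 3.92

HClO4 is a strong acid and dissociates completely, so [H+] = 0.00012 M.
pH = -log(0.00012) = 3.92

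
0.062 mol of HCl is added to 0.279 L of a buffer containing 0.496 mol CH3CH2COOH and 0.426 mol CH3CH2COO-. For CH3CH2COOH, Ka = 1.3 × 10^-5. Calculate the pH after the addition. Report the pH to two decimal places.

pH = 4.70

After neutralization: n(CH3CH2COOH) = 0.558 mol, n(CH3CH2COO-) = 0.364 mol.
pKa = −log(1.3 × 10^-5) = 4.886
pH = pKa + log([A⁻]/[HA]) = 4.886 + log(0.364/0.558) = 4.886 -0.186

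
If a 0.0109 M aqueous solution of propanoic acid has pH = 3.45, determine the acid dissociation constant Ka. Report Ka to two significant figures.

[H+] = 10^(-3.45) = 3.55 × 10^-4 M
At equilibrium [HA] = 0.0109 − 3.55 × 10^-4 = 1.05 × 10^-2 M
Ka = [H+][A-]/[HA] = (3.55 × 10^-4)² / 1.05 × 10^-2 = 1.2 × 10^-5

Ka = 1.2 × 10^-5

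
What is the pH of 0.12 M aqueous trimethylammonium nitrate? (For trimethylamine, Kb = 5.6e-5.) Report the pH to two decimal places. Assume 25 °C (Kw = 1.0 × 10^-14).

(CH3)3NH+ is the conjugate acid of the weak base (CH3)3N.
Ka = Kw/Kb = 1.0×10^-14 / 5.6 × 10^-5 = 1.79 × 10^-10
From the ICE table, Ka = [H+]²/(0.12 − [H+]) = 1.79 × 10^-10.
Assume [H+] ≪ 0.12: [H+] ≈ √(1.79 × 10^-10 × 0.12) = 4.63 × 10^-6 M
([H+]/C₀ = 0.0039% < 5%, so the approximation holds.)
pH = −log(4.63 × 10^-6) = 5.33

pH = 5.33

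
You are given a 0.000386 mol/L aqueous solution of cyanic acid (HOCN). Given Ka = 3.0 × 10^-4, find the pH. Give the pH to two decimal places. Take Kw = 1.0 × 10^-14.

pH = 3.65

HOCN ⇌ OCN- + H+
Ka = [H+]²/(0.000386 − [H+]) = 3.0 × 10^-4
[H+] is not negligible relative to C₀; solve [H+]² + 0.0003·[H+] − 1.16e-07 = 0.
[H+] = (−Ka + √(Ka² + 4·Ka·C₀))/2 = 2.22 × 10^-4 M
pH = −log(2.22 × 10^-4) = 3.65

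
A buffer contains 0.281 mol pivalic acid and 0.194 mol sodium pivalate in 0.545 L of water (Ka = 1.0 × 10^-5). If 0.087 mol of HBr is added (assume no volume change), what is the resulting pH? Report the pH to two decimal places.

pH = 4.46

After neutralization: n((CH3)3CCOOH) = 0.368 mol, n((CH3)3CCOO-) = 0.107 mol.
pKa = −log(1.0 × 10^-5) = 5.000
Henderson–Hasselbalch with mole ratio 0.107/0.368: pH = 5.000 + (-0.536)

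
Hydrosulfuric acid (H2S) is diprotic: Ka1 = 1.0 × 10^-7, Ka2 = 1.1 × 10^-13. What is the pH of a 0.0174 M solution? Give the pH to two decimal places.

pH = 4.38

Since Ka1 ≫ Ka2, the first ionization dominates [H+].
Ka1 = x²/(0.0174 − x) = 1.0 × 10^-7
x ≈ √(1.0 × 10^-7 × 0.0174) = 4.17 × 10^-5 M
pH = −log(4.17 × 10^-5) = 4.38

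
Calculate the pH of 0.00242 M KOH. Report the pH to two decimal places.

pH = 11.38

KOH is a strong base; [OH-] = 0.00242 M.
pOH = -log(0.00242) = 2.62
pH = 14.00 - 2.62 = 11.38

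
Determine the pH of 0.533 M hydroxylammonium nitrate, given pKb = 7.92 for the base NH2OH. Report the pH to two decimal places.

pH = 3.18

NH3OH+ is the conjugate acid of the weak base NH2OH.
Kb = 10^(−7.92) = 1.20 × 10^-8
Ka = Kw/Kb = 1.0×10^-14 / 1.20 × 10^-8 = 8.33 × 10^-7
From the ICE table, Ka = x²/(0.533 − x) = 8.33 × 10^-7.
Neglecting x in the denominator: x = √(8.33 × 10^-7 × 0.533) = 6.66 × 10^-4 M
(x/C₀ = 0.13% < 5%, so the approximation holds.)
pH = −log[H+] = −log(6.66 × 10^-4) = 3.18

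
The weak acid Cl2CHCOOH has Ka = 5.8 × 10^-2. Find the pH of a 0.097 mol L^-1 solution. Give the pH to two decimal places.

pH = 1.29

Cl2CHCOOH ⇌ Cl2CHCOO- + H+
Ka = [H+]²/(0.097 − [H+]) = 5.8 × 10^-2
[H+] is not negligible relative to C₀; solve [H+]² + 0.058·[H+] − 0.00563 = 0.
[H+] = [−0.058 + √(0.058² + 0.0225)]/2 = 5.14 × 10^-2 M
pH = −log[H+] = −log(5.14 × 10^-2) = 1.29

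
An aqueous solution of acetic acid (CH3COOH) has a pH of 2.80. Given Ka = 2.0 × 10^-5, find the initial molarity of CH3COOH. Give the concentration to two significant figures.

C₀ = 1.3 × 10^-1 M

[H+] = 10^(-2.80) = 1.58 × 10^-3 M = x
Ka = x²/(C₀ − x) ⇒ C₀ = x + x²/Ka
C₀ = 1.58 × 10^-3 + (1.58 × 10^-3)²/(2.0 × 10^-5) = 1.26 × 10^-1 M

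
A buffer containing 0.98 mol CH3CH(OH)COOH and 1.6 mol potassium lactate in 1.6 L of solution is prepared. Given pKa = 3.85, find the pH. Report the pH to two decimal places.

pH = pKa + log([A⁻]/[HA]) = 3.85 + log(1.6/0.98)
pH = 3.85 + (+0.213) = 4.06

pH = 4.06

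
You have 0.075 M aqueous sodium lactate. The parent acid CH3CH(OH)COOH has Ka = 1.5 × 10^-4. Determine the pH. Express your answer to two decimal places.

CH3CH(OH)COO- is the conjugate base of the weak acid CH3CH(OH)COOH.
Kb = Kw/Ka = 1.0×10^-14 / 1.5 × 10^-4 = 6.67 × 10^-11
Kb = [OH-]²/(0.075 − [OH-]) = 6.67 × 10^-11
Since Kb ≪ C₀, [OH-] ≈ √(Kb·C₀) = 2.24 × 10^-6 M.
pOH = −log(2.24 × 10^-6) = 5.65; pH = 14.00 − 5.65 = 8.35

pH = 8.35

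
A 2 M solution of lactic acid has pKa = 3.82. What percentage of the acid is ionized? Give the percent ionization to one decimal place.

0.9%

CH3CH(OH)COOH ⇌ CH3CH(OH)COO- + H+; let x = [H+] at equilibrium.
Ka = 10^(−3.82) = 1.51 × 10^-4
x ≈ √(Ka·C₀) = √(1.51 × 10^-4 × 2) = 1.74 × 10^-2 M
% ionization = x/C₀ × 100% = 1.74 × 10^-2/2 × 100% = 0.9%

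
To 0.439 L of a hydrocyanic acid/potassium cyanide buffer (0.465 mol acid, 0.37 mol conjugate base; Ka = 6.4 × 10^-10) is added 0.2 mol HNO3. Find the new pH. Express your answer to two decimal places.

After neutralization: n(HCN) = 0.665 mol, n(CN-) = 0.17 mol.
pKa = −log(6.4 × 10^-10) = 9.194
pH = pKa + log([A⁻]/[HA]) = 9.194 + log(0.17/0.665) = 9.194 -0.592

pH = 8.60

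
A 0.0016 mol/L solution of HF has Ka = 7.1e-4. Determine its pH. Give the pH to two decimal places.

HF ⇌ F- + H+
From the ICE table, Ka = x²/(0.0016 − x) = 7.1 × 10^-4.
The 5% rule fails; solving x² + Ka·x − Ka·C₀ = 0 exactly:
x = (−Ka + √(Ka² + 4·Ka·C₀))/2 = 7.68 × 10^-4 M
pH = −log[H+] = −log(7.68 × 10^-4) = 3.11

pH = 3.11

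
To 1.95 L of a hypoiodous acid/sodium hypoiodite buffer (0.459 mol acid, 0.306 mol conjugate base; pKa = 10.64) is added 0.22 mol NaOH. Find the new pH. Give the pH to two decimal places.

pH = 10.98

OH- converts HOI to OI-: HOI → 0.239 mol, OI- → 0.526 mol.
pH = pKa + log([A⁻]/[HA]) = 10.64 + log(0.526/0.239) = 10.64 +0.343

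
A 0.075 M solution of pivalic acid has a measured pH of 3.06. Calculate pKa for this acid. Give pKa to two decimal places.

[H+] = 10^(-3.06) = 8.71 × 10^-4 M
At equilibrium [HA] = 0.075 − 8.71 × 10^-4 = 7.41 × 10^-2 M
Ka = [H+][A-]/[HA] = (8.71 × 10^-4)² / 7.41 × 10^-2 = 1.02 × 10^-5
pKa = -log(1.02 × 10^-5) = 4.99

pKa = 4.99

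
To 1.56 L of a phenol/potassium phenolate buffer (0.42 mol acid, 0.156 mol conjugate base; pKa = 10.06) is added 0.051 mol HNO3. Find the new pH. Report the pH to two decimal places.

pH = 9.41

Added H+ converts C6H5O- to C6H5OH: C6H5OH → 0.471 mol, C6H5O- → 0.105 mol.
pH = pKa + log([A⁻]/[HA]) = 10.06 + log(0.105/0.471) = 10.06 -0.652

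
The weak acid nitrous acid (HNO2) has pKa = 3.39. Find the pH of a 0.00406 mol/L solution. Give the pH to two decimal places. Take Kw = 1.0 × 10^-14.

HNO2 ⇌ NO2- + H+
Ka = 10^(−3.39) = 4.07 × 10^-4
From the ICE table, Ka = [H+]²/(0.00406 − [H+]) = 4.07 × 10^-4.
The 5% rule fails; solving [H+]² + Ka·[H+] − Ka·C₀ = 0 exactly:
[H+] = [−0.000407 + √(0.000407² + 6.61e-06)]/2 = 1.10 × 10^-3 M
pH = −log[H+] = −log(1.10 × 10^-3) = 2.96

pH = 2.96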